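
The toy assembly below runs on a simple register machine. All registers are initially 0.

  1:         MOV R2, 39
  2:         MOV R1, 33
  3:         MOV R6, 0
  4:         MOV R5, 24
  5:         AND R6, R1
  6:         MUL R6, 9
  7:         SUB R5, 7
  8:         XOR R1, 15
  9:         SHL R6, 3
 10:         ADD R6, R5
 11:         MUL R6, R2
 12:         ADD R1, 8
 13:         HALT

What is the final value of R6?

663

R2=39
R1=33
R6=0
R5=24
R6=0&33=0
R6=0*9=0
R5=24-7=17
R1=33^15=46
R6=0<<3=0
R6=0+17=17
R6=17*39=663
R1=46+8=54
halt.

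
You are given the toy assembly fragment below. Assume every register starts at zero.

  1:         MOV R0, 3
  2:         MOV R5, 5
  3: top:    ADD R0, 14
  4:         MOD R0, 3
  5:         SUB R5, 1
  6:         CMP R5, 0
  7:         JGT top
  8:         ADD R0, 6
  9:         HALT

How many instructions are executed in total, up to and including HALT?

R0=3
R5=5
R0=3+14=17
R0=17%3=2
R5=5-1=4
CMP R5, 0  (cmp 4,0)
JGT top: taken
R0=2+14=16
R0=16%3=1
R5=4-1=3
CMP R5, 0  (cmp 3,0)
JGT top: taken
R0=1+14=15
R0=15%3=0
R5=3-1=2
CMP R5, 0  (cmp 2,0)
JGT top: taken
R0=0+14=14
R0=14%3=2
R5=2-1=1
CMP R5, 0  (cmp 1,0)
JGT top: taken
R0=2+14=16
R0=16%3=1
R5=1-1=0
CMP R5, 0  (cmp 0,0)
JGT top: not taken
R0=1+6=7
halt.
Total executed instructions: 29.

29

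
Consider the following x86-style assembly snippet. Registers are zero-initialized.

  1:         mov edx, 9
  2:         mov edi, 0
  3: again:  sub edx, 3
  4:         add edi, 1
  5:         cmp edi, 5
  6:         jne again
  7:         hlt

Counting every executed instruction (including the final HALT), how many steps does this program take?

edx=9
edi=0
edx=9-3=6
edi=0+1=1
cmp edi, 5  (cmp 1,5)
jne again: taken
edx=6-3=3
edi=1+1=2
cmp edi, 5  (cmp 2,5)
jne again: taken
edx=3-3=0
edi=2+1=3
cmp edi, 5  (cmp 3,5)
jne again: taken
edx=0-3=-3
edi=3+1=4
cmp edi, 5  (cmp 4,5)
jne again: taken
edx=(-3)-3=-6
edi=4+1=5
cmp edi, 5  (cmp 5,5)
jne again: not taken
halt.
Total executed instructions: 23.

23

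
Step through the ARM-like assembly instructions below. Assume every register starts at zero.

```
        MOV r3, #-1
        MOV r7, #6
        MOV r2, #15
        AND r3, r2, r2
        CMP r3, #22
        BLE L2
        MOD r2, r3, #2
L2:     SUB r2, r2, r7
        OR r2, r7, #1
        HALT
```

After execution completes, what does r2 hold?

after MOV r3, #-1: r3=-1
after MOV r7, #6: r7=6
after MOV r2, #15: r2=15
after AND r3, r2, r2: r3=15&15=15
CMP r3, #22  (cmp 15,22)
BLE L2: taken
after SUB r2, r2, r7: r2=15-6=9
after OR r2, r7, #1: r2=6|1=7
halt.

7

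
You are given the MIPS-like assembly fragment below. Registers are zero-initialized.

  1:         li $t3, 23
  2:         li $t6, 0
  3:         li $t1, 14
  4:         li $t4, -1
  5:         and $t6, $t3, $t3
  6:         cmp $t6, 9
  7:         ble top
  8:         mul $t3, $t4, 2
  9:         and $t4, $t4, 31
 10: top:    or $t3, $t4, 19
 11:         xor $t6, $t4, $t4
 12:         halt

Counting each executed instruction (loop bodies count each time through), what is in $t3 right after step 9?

-2

$t3=23
$t6=0
$t1=14
$t4=-1
$t6=23&23=23
cmp $t6, 9  (cmp 23,9)
ble top: not taken
$t3=(-1)*2=-2
$t4=(-1)&31=31
After step 9: $t3 = -2.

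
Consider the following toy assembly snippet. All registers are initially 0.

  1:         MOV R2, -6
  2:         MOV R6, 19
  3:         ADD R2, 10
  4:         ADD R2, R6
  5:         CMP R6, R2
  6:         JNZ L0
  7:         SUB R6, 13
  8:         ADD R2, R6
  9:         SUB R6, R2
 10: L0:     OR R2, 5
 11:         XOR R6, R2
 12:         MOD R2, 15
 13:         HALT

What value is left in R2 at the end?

8

MOV R2, -6 → R2=-6
MOV R6, 19 → R6=19
ADD R2, 10 → R2=(-6)+10=4
ADD R2, R6 → R2=4+19=23
CMP R6, R2  (cmp 19,23)
JNZ L0: taken
OR R2, 5 → R2=23|5=23
XOR R6, R2 → R6=19^23=4
MOD R2, 15 → R2=23%15=8
halt.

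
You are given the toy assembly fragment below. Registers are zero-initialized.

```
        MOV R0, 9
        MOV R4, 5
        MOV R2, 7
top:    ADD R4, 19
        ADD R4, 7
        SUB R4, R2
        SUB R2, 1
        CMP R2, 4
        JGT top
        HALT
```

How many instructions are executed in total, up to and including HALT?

22

after MOV R0, 9: R0=9
after MOV R4, 5: R4=5
after MOV R2, 7: R2=7
after ADD R4, 19: R4=5+19=24
after ADD R4, 7: R4=24+7=31
after SUB R4, R2: R4=31-7=24
after SUB R2, 1: R2=7-1=6
CMP R2, 4  (cmp 6,4)
JGT top: taken
after ADD R4, 19: R4=24+19=43
after ADD R4, 7: R4=43+7=50
after SUB R4, R2: R4=50-6=44
after SUB R2, 1: R2=6-1=5
CMP R2, 4  (cmp 5,4)
JGT top: taken
after ADD R4, 19: R4=44+19=63
after ADD R4, 7: R4=63+7=70
after SUB R4, R2: R4=70-5=65
after SUB R2, 1: R2=5-1=4
CMP R2, 4  (cmp 4,4)
JGT top: not taken
halt.
Total executed instructions: 22.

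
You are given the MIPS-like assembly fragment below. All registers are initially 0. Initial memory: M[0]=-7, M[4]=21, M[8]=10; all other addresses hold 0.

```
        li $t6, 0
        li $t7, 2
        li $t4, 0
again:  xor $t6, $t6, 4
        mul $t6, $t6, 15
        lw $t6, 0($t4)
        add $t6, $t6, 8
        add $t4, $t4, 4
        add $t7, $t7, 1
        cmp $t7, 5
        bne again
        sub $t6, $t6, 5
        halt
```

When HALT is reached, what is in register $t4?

li $t6, 0 → $t6=0
li $t7, 2 → $t7=2
li $t4, 0 → $t4=0
xor $t6, $t6, 4 → $t6=0^4=4
mul $t6, $t6, 15 → $t6=4*15=60
lw $t6, 0($t4) → $t6=M[0]=-7
add $t6, $t6, 8 → $t6=(-7)+8=1
add $t4, $t4, 4 → $t4=0+4=4
add $t7, $t7, 1 → $t7=2+1=3
cmp $t7, 5  (cmp 3,5)
bne again: taken
xor $t6, $t6, 4 → $t6=1^4=5
mul $t6, $t6, 15 → $t6=5*15=75
lw $t6, 0($t4) → $t6=M[4]=21
add $t6, $t6, 8 → $t6=21+8=29
add $t4, $t4, 4 → $t4=4+4=8
add $t7, $t7, 1 → $t7=3+1=4
cmp $t7, 5  (cmp 4,5)
bne again: taken
xor $t6, $t6, 4 → $t6=29^4=25
mul $t6, $t6, 15 → $t6=25*15=375
lw $t6, 0($t4) → $t6=M[8]=10
add $t6, $t6, 8 → $t6=10+8=18
add $t4, $t4, 4 → $t4=8+4=12
add $t7, $t7, 1 → $t7=4+1=5
cmp $t7, 5  (cmp 5,5)
bne again: not taken
sub $t6, $t6, 5 → $t6=18-5=13
halt.

12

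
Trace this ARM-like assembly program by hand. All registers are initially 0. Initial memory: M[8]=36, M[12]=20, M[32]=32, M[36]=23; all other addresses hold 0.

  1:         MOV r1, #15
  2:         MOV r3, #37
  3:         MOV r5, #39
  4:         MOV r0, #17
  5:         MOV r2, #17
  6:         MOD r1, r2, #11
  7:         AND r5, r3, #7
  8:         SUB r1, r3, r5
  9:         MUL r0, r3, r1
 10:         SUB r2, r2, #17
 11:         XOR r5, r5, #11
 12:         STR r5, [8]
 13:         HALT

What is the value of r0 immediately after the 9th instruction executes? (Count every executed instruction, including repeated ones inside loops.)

1184

MOV r1, #15 → r1=15
MOV r3, #37 → r3=37
MOV r5, #39 → r5=39
MOV r0, #17 → r0=17
MOV r2, #17 → r2=17
MOD r1, r2, #11 → r1=17%11=6
AND r5, r3, #7 → r5=37&7=5
SUB r1, r3, r5 → r1=37-5=32
MUL r0, r3, r1 → r0=37*32=1184
After step 9: r0 = 1184.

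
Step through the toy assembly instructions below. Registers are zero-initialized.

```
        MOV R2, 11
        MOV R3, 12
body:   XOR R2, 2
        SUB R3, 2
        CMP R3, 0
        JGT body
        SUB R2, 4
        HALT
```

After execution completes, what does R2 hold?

R2=11
R3=12
R2=11^2=9
R3=12-2=10
CMP R3, 0  (cmp 10,0)
JGT body: taken
R2=9^2=11
R3=10-2=8
CMP R3, 0  (cmp 8,0)
JGT body: taken
R2=11^2=9
R3=8-2=6
CMP R3, 0  (cmp 6,0)
JGT body: taken
R2=9^2=11
R3=6-2=4
CMP R3, 0  (cmp 4,0)
JGT body: taken
R2=11^2=9
R3=4-2=2
CMP R3, 0  (cmp 2,0)
JGT body: taken
R2=9^2=11
R3=2-2=0
CMP R3, 0  (cmp 0,0)
JGT body: not taken
R2=11-4=7
halt.

7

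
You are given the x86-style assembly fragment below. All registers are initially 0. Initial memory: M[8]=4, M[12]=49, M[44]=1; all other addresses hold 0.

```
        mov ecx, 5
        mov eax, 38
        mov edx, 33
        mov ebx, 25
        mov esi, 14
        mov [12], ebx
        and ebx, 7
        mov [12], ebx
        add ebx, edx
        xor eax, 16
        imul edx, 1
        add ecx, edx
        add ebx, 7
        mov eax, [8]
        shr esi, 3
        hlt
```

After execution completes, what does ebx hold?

41

mov ecx, 5 → ecx=5
mov eax, 38 → eax=38
mov edx, 33 → edx=33
mov ebx, 25 → ebx=25
mov esi, 14 → esi=14
mov [12], ebx → M[12]=25
and ebx, 7 → ebx=25&7=1
mov [12], ebx → M[12]=1
add ebx, edx → ebx=1+33=34
xor eax, 16 → eax=38^16=54
imul edx, 1 → edx=33*1=33
add ecx, edx → ecx=5+33=38
add ebx, 7 → ebx=34+7=41
mov eax, [8] → eax=M[8]=4
shr esi, 3 → esi=14>>3=1
halt.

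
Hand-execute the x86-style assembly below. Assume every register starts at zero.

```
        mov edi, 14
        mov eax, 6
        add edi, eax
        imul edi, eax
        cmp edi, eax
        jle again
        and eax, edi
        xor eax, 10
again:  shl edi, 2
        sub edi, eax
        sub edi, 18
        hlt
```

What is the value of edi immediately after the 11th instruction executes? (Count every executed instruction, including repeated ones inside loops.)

452

mov edi, 14 → edi=14
mov eax, 6 → eax=6
add edi, eax → edi=14+6=20
imul edi, eax → edi=20*6=120
cmp edi, eax  (cmp 120,6)
jle again: not taken
and eax, edi → eax=6&120=0
xor eax, 10 → eax=0^10=10
shl edi, 2 → edi=120<<2=480
sub edi, eax → edi=480-10=470
sub edi, 18 → edi=470-18=452
After step 11: edi = 452.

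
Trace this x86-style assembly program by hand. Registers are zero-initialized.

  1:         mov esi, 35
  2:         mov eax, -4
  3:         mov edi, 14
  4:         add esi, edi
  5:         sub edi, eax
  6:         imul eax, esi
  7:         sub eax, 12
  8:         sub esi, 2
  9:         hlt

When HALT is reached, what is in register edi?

18

after mov esi, 35: esi=35
after mov eax, -4: eax=-4
after mov edi, 14: edi=14
after add esi, edi: esi=35+14=49
after sub edi, eax: edi=14-(-4)=18
after imul eax, esi: eax=(-4)*49=-196
after sub eax, 12: eax=(-196)-12=-208
after sub esi, 2: esi=49-2=47
halt.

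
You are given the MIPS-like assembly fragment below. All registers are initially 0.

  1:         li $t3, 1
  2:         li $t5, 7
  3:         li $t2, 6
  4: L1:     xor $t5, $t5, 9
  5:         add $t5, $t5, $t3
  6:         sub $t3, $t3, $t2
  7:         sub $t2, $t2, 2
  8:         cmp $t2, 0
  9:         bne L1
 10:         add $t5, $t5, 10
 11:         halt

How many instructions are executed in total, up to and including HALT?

$t3=1
$t5=7
$t2=6
$t5=7^9=14
$t5=14+1=15
$t3=1-6=-5
$t2=6-2=4
cmp $t2, 0  (cmp 4,0)
bne L1: taken
$t5=15^9=6
$t5=6+(-5)=1
$t3=(-5)-4=-9
$t2=4-2=2
cmp $t2, 0  (cmp 2,0)
bne L1: taken
$t5=1^9=8
$t5=8+(-9)=-1
$t3=(-9)-2=-11
$t2=2-2=0
cmp $t2, 0  (cmp 0,0)
bne L1: not taken
$t5=(-1)+10=9
halt.
Total executed instructions: 23.

23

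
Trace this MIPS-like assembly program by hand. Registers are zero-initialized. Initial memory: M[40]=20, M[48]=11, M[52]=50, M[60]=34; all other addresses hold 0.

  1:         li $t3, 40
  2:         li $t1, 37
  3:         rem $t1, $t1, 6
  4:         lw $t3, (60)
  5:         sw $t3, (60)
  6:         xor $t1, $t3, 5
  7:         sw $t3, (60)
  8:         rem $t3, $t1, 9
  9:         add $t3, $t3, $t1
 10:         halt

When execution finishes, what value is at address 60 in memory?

li $t3, 40 → $t3=40
li $t1, 37 → $t1=37
rem $t1, $t1, 6 → $t1=37%6=1
lw $t3, (60) → $t3=M[60]=34
sw $t3, (60) → M[60]=34
xor $t1, $t3, 5 → $t1=34^5=39
sw $t3, (60) → M[60]=34
rem $t3, $t1, 9 → $t3=39%9=3
add $t3, $t3, $t1 → $t3=3+39=42
halt.

34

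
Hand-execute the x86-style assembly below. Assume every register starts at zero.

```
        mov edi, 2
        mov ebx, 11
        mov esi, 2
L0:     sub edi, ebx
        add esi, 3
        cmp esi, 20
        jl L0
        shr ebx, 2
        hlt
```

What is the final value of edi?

-64

edi=2
ebx=11
esi=2
edi=2-11=-9
esi=2+3=5
cmp esi, 20  (cmp 5,20)
jl L0: taken
edi=(-9)-11=-20
esi=5+3=8
cmp esi, 20  (cmp 8,20)
jl L0: taken
edi=(-20)-11=-31
esi=8+3=11
cmp esi, 20  (cmp 11,20)
jl L0: taken
edi=(-31)-11=-42
esi=11+3=14
cmp esi, 20  (cmp 14,20)
jl L0: taken
edi=(-42)-11=-53
esi=14+3=17
cmp esi, 20  (cmp 17,20)
jl L0: taken
edi=(-53)-11=-64
esi=17+3=20
cmp esi, 20  (cmp 20,20)
jl L0: not taken
ebx=11>>2=2
halt.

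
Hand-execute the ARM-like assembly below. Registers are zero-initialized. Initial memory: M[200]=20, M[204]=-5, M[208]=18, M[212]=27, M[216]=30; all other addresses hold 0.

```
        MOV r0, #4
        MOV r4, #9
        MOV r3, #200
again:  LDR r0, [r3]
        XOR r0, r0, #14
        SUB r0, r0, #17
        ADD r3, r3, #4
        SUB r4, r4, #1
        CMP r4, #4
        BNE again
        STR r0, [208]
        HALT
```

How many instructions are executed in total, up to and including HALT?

40

r0=4
r4=9
r3=200
r0=M[200]=20
r0=20^14=26
r0=26-17=9
r3=200+4=204
r4=9-1=8
CMP r4, #4  (cmp 8,4)
BNE again: taken
r0=M[204]=-5
r0=(-5)^14=-11
r0=(-11)-17=-28
r3=204+4=208
r4=8-1=7
CMP r4, #4  (cmp 7,4)
BNE again: taken
r0=M[208]=18
r0=18^14=28
r0=28-17=11
r3=208+4=212
r4=7-1=6
CMP r4, #4  (cmp 6,4)
BNE again: taken
r0=M[212]=27
r0=27^14=21
r0=21-17=4
r3=212+4=216
r4=6-1=5
CMP r4, #4  (cmp 5,4)
BNE again: taken
r0=M[216]=30
r0=30^14=16
r0=16-17=-1
r3=216+4=220
r4=5-1=4
CMP r4, #4  (cmp 4,4)
BNE again: not taken
STR r0, [208] → M[208]=-1
halt.
Total executed instructions: 40.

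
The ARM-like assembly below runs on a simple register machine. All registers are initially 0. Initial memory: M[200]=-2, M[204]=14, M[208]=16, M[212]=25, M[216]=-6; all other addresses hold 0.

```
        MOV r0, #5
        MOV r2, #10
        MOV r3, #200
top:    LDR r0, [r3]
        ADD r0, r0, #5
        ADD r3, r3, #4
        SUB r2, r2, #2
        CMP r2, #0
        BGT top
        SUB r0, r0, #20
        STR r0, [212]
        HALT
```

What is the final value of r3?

r0=5
r2=10
r3=200
r0=M[200]=-2
r0=(-2)+5=3
r3=200+4=204
r2=10-2=8
CMP r2, #0  (cmp 8,0)
BGT top: taken
r0=M[204]=14
r0=14+5=19
r3=204+4=208
r2=8-2=6
CMP r2, #0  (cmp 6,0)
BGT top: taken
r0=M[208]=16
r0=16+5=21
r3=208+4=212
r2=6-2=4
CMP r2, #0  (cmp 4,0)
BGT top: taken
r0=M[212]=25
r0=25+5=30
r3=212+4=216
r2=4-2=2
CMP r2, #0  (cmp 2,0)
BGT top: taken
r0=M[216]=-6
r0=(-6)+5=-1
r3=216+4=220
r2=2-2=0
CMP r2, #0  (cmp 0,0)
BGT top: not taken
r0=(-1)-20=-21
STR r0, [212] → M[212]=-21
halt.

220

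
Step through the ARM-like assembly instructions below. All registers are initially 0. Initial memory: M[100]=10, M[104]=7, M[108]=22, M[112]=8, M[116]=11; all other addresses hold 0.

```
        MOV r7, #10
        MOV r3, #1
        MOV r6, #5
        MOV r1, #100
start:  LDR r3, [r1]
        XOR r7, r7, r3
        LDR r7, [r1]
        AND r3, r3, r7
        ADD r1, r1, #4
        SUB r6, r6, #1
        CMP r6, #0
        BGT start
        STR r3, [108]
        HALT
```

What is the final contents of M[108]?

MOV r7, #10 → r7=10
MOV r3, #1 → r3=1
MOV r6, #5 → r6=5
MOV r1, #100 → r1=100
LDR r3, [r1] → r3=M[100]=10
XOR r7, r7, r3 → r7=10^10=0
LDR r7, [r1] → r7=M[100]=10
AND r3, r3, r7 → r3=10&10=10
ADD r1, r1, #4 → r1=100+4=104
SUB r6, r6, #1 → r6=5-1=4
CMP r6, #0  (cmp 4,0)
BGT start: taken
LDR r3, [r1] → r3=M[104]=7
XOR r7, r7, r3 → r7=10^7=13
LDR r7, [r1] → r7=M[104]=7
AND r3, r3, r7 → r3=7&7=7
ADD r1, r1, #4 → r1=104+4=108
SUB r6, r6, #1 → r6=4-1=3
CMP r6, #0  (cmp 3,0)
BGT start: taken
LDR r3, [r1] → r3=M[108]=22
XOR r7, r7, r3 → r7=7^22=17
LDR r7, [r1] → r7=M[108]=22
AND r3, r3, r7 → r3=22&22=22
ADD r1, r1, #4 → r1=108+4=112
SUB r6, r6, #1 → r6=3-1=2
CMP r6, #0  (cmp 2,0)
BGT start: taken
LDR r3, [r1] → r3=M[112]=8
XOR r7, r7, r3 → r7=22^8=30
LDR r7, [r1] → r7=M[112]=8
AND r3, r3, r7 → r3=8&8=8
ADD r1, r1, #4 → r1=112+4=116
SUB r6, r6, #1 → r6=2-1=1
CMP r6, #0  (cmp 1,0)
BGT start: taken
LDR r3, [r1] → r3=M[116]=11
XOR r7, r7, r3 → r7=8^11=3
LDR r7, [r1] → r7=M[116]=11
AND r3, r3, r7 → r3=11&11=11
ADD r1, r1, #4 → r1=116+4=120
SUB r6, r6, #1 → r6=1-1=0
CMP r6, #0  (cmp 0,0)
BGT start: not taken
STR r3, [108] → M[108]=11
halt.

11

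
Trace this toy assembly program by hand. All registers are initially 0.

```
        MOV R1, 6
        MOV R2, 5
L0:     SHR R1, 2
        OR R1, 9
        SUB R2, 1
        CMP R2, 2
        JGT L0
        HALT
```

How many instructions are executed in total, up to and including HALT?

R1=6
R2=5
R1=6>>2=1
R1=1|9=9
R2=5-1=4
CMP R2, 2  (cmp 4,2)
JGT L0: taken
R1=9>>2=2
R1=2|9=11
R2=4-1=3
CMP R2, 2  (cmp 3,2)
JGT L0: taken
R1=11>>2=2
R1=2|9=11
R2=3-1=2
CMP R2, 2  (cmp 2,2)
JGT L0: not taken
halt.
Total executed instructions: 18.

18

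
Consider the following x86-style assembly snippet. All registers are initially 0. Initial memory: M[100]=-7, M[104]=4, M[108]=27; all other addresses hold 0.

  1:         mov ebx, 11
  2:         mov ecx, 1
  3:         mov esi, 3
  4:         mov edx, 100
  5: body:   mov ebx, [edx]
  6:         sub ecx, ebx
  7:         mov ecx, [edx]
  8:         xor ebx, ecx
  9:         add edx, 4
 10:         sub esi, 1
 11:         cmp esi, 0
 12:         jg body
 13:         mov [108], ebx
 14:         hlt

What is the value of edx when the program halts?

112

after mov ebx, 11: ebx=11
after mov ecx, 1: ecx=1
after mov esi, 3: esi=3
after mov edx, 100: edx=100
after mov ebx, [edx]: ebx=M[100]=-7
after sub ecx, ebx: ecx=1-(-7)=8
after mov ecx, [edx]: ecx=M[100]=-7
after xor ebx, ecx: ebx=(-7)^(-7)=0
after add edx, 4: edx=100+4=104
after sub esi, 1: esi=3-1=2
cmp esi, 0  (cmp 2,0)
jg body: taken
after mov ebx, [edx]: ebx=M[104]=4
after sub ecx, ebx: ecx=(-7)-4=-11
after mov ecx, [edx]: ecx=M[104]=4
after xor ebx, ecx: ebx=4^4=0
after add edx, 4: edx=104+4=108
after sub esi, 1: esi=2-1=1
cmp esi, 0  (cmp 1,0)
jg body: taken
after mov ebx, [edx]: ebx=M[108]=27
after sub ecx, ebx: ecx=4-27=-23
after mov ecx, [edx]: ecx=M[108]=27
after xor ebx, ecx: ebx=27^27=0
after add edx, 4: edx=108+4=112
after sub esi, 1: esi=1-1=0
cmp esi, 0  (cmp 0,0)
jg body: not taken
mov [108], ebx → M[108]=0
halt.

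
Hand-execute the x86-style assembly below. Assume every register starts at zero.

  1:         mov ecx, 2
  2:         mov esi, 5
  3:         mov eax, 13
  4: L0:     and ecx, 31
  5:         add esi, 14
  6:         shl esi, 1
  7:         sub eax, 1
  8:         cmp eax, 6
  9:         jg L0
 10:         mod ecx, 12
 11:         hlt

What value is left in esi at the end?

4196

mov ecx, 2 → ecx=2
mov esi, 5 → esi=5
mov eax, 13 → eax=13
and ecx, 31 → ecx=2&31=2
add esi, 14 → esi=5+14=19
shl esi, 1 → esi=19<<1=38
sub eax, 1 → eax=13-1=12
cmp eax, 6  (cmp 12,6)
jg L0: taken
and ecx, 31 → ecx=2&31=2
add esi, 14 → esi=38+14=52
shl esi, 1 → esi=52<<1=104
sub eax, 1 → eax=12-1=11
cmp eax, 6  (cmp 11,6)
jg L0: taken
and ecx, 31 → ecx=2&31=2
add esi, 14 → esi=104+14=118
shl esi, 1 → esi=118<<1=236
sub eax, 1 → eax=11-1=10
cmp eax, 6  (cmp 10,6)
jg L0: taken
and ecx, 31 → ecx=2&31=2
add esi, 14 → esi=236+14=250
shl esi, 1 → esi=250<<1=500
sub eax, 1 → eax=10-1=9
cmp eax, 6  (cmp 9,6)
jg L0: taken
and ecx, 31 → ecx=2&31=2
add esi, 14 → esi=500+14=514
shl esi, 1 → esi=514<<1=1028
sub eax, 1 → eax=9-1=8
cmp eax, 6  (cmp 8,6)
jg L0: taken
and ecx, 31 → ecx=2&31=2
add esi, 14 → esi=1028+14=1042
shl esi, 1 → esi=1042<<1=2084
sub eax, 1 → eax=8-1=7
cmp eax, 6  (cmp 7,6)
jg L0: taken
and ecx, 31 → ecx=2&31=2
add esi, 14 → esi=2084+14=2098
shl esi, 1 → esi=2098<<1=4196
sub eax, 1 → eax=7-1=6
cmp eax, 6  (cmp 6,6)
jg L0: not taken
mod ecx, 12 → ecx=2%12=2
halt.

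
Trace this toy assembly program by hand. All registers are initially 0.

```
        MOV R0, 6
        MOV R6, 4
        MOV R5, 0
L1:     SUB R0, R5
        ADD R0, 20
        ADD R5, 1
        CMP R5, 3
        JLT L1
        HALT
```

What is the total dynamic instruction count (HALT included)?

after MOV R0, 6: R0=6
after MOV R6, 4: R6=4
after MOV R5, 0: R5=0
after SUB R0, R5: R0=6-0=6
after ADD R0, 20: R0=6+20=26
after ADD R5, 1: R5=0+1=1
CMP R5, 3  (cmp 1,3)
JLT L1: taken
after SUB R0, R5: R0=26-1=25
after ADD R0, 20: R0=25+20=45
after ADD R5, 1: R5=1+1=2
CMP R5, 3  (cmp 2,3)
JLT L1: taken
after SUB R0, R5: R0=45-2=43
after ADD R0, 20: R0=43+20=63
after ADD R5, 1: R5=2+1=3
CMP R5, 3  (cmp 3,3)
JLT L1: not taken
halt.
Total executed instructions: 19.

19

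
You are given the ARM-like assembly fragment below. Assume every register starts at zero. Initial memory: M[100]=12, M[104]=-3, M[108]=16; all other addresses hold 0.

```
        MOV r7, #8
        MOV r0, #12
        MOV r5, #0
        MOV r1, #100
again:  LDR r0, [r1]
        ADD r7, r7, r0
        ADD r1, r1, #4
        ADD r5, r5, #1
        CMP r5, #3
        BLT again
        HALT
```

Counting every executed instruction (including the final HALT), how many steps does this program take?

r7=8
r0=12
r5=0
r1=100
r0=M[100]=12
r7=8+12=20
r1=100+4=104
r5=0+1=1
CMP r5, #3  (cmp 1,3)
BLT again: taken
r0=M[104]=-3
r7=20+(-3)=17
r1=104+4=108
r5=1+1=2
CMP r5, #3  (cmp 2,3)
BLT again: taken
r0=M[108]=16
r7=17+16=33
r1=108+4=112
r5=2+1=3
CMP r5, #3  (cmp 3,3)
BLT again: not taken
halt.
Total executed instructions: 23.

23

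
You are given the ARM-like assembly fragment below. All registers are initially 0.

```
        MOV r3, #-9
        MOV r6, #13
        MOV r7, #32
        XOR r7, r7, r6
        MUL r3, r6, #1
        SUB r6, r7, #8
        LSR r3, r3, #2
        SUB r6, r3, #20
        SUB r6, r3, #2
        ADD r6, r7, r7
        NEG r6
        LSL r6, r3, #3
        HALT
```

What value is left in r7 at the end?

45

r3=-9
r6=13
r7=32
r7=32^13=45
r3=13*1=13
r6=45-8=37
r3=13>>2=3
r6=3-20=-17
r6=3-2=1
r6=45+45=90
r6=-(90)=-90
r6=3<<3=24
halt.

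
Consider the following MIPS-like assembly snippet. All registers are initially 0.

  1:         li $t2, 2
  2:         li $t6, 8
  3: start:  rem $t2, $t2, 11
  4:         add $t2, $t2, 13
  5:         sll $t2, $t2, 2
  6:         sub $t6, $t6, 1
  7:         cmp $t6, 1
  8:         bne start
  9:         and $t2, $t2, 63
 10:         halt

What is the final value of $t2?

8

li $t2, 2 → $t2=2
li $t6, 8 → $t6=8
rem $t2, $t2, 11 → $t2=2%11=2
add $t2, $t2, 13 → $t2=2+13=15
sll $t2, $t2, 2 → $t2=15<<2=60
sub $t6, $t6, 1 → $t6=8-1=7
cmp $t6, 1  (cmp 7,1)
bne start: taken
rem $t2, $t2, 11 → $t2=60%11=5
add $t2, $t2, 13 → $t2=5+13=18
sll $t2, $t2, 2 → $t2=18<<2=72
sub $t6, $t6, 1 → $t6=7-1=6
cmp $t6, 1  (cmp 6,1)
bne start: taken
rem $t2, $t2, 11 → $t2=72%11=6
add $t2, $t2, 13 → $t2=6+13=19
sll $t2, $t2, 2 → $t2=19<<2=76
sub $t6, $t6, 1 → $t6=6-1=5
cmp $t6, 1  (cmp 5,1)
bne start: taken
rem $t2, $t2, 11 → $t2=76%11=10
add $t2, $t2, 13 → $t2=10+13=23
sll $t2, $t2, 2 → $t2=23<<2=92
sub $t6, $t6, 1 → $t6=5-1=4
cmp $t6, 1  (cmp 4,1)
bne start: taken
rem $t2, $t2, 11 → $t2=92%11=4
add $t2, $t2, 13 → $t2=4+13=17
sll $t2, $t2, 2 → $t2=17<<2=68
sub $t6, $t6, 1 → $t6=4-1=3
cmp $t6, 1  (cmp 3,1)
bne start: taken
rem $t2, $t2, 11 → $t2=68%11=2
add $t2, $t2, 13 → $t2=2+13=15
sll $t2, $t2, 2 → $t2=15<<2=60
sub $t6, $t6, 1 → $t6=3-1=2
cmp $t6, 1  (cmp 2,1)
bne start: taken
rem $t2, $t2, 11 → $t2=60%11=5
add $t2, $t2, 13 → $t2=5+13=18
sll $t2, $t2, 2 → $t2=18<<2=72
sub $t6, $t6, 1 → $t6=2-1=1
cmp $t6, 1  (cmp 1,1)
bne start: not taken
and $t2, $t2, 63 → $t2=72&63=8
halt.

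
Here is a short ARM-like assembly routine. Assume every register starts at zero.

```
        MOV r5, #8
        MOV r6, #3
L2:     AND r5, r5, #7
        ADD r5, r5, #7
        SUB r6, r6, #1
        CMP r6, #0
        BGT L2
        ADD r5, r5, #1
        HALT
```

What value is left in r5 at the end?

after MOV r5, #8: r5=8
after MOV r6, #3: r6=3
after AND r5, r5, #7: r5=8&7=0
after ADD r5, r5, #7: r5=0+7=7
after SUB r6, r6, #1: r6=3-1=2
CMP r6, #0  (cmp 2,0)
BGT L2: taken
after AND r5, r5, #7: r5=7&7=7
after ADD r5, r5, #7: r5=7+7=14
after SUB r6, r6, #1: r6=2-1=1
CMP r6, #0  (cmp 1,0)
BGT L2: taken
after AND r5, r5, #7: r5=14&7=6
after ADD r5, r5, #7: r5=6+7=13
after SUB r6, r6, #1: r6=1-1=0
CMP r6, #0  (cmp 0,0)
BGT L2: not taken
after ADD r5, r5, #1: r5=13+1=14
halt.

14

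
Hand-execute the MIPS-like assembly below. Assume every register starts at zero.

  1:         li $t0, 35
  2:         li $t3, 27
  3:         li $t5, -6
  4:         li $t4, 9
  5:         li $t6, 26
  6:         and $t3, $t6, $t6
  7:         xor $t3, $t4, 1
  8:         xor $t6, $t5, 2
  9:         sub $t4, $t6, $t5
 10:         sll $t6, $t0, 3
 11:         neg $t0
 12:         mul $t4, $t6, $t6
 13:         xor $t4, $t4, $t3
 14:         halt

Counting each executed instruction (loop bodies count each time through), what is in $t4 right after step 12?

li $t0, 35 → $t0=35
li $t3, 27 → $t3=27
li $t5, -6 → $t5=-6
li $t4, 9 → $t4=9
li $t6, 26 → $t6=26
and $t3, $t6, $t6 → $t3=26&26=26
xor $t3, $t4, 1 → $t3=9^1=8
xor $t6, $t5, 2 → $t6=(-6)^2=-8
sub $t4, $t6, $t5 → $t4=(-8)-(-6)=-2
sll $t6, $t0, 3 → $t6=35<<3=280
neg $t0 → $t0=-(35)=-35
mul $t4, $t6, $t6 → $t4=280*280=78400
After step 12: $t4 = 78400.

78400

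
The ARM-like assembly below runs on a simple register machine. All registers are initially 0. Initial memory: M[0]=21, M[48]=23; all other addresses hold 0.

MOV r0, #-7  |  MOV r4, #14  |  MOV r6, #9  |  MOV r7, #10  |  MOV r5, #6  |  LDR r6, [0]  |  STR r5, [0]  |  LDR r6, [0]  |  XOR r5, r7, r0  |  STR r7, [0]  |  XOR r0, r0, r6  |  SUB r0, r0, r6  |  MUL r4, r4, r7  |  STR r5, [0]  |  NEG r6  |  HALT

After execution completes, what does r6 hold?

MOV r0, #-7 → r0=-7
MOV r4, #14 → r4=14
MOV r6, #9 → r6=9
MOV r7, #10 → r7=10
MOV r5, #6 → r5=6
LDR r6, [0] → r6=M[0]=21
STR r5, [0] → M[0]=6
LDR r6, [0] → r6=M[0]=6
XOR r5, r7, r0 → r5=10^(-7)=-13
STR r7, [0] → M[0]=10
XOR r0, r0, r6 → r0=(-7)^6=-1
SUB r0, r0, r6 → r0=(-1)-6=-7
MUL r4, r4, r7 → r4=14*10=140
STR r5, [0] → M[0]=-13
NEG r6 → r6=-(6)=-6
halt.

-6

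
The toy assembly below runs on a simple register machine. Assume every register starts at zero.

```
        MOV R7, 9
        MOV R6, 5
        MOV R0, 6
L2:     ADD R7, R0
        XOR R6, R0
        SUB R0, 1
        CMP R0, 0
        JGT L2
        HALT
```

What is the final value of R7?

R7=9
R6=5
R0=6
R7=9+6=15
R6=5^6=3
R0=6-1=5
CMP R0, 0  (cmp 5,0)
JGT L2: taken
R7=15+5=20
R6=3^5=6
R0=5-1=4
CMP R0, 0  (cmp 4,0)
JGT L2: taken
R7=20+4=24
R6=6^4=2
R0=4-1=3
CMP R0, 0  (cmp 3,0)
JGT L2: taken
R7=24+3=27
R6=2^3=1
R0=3-1=2
CMP R0, 0  (cmp 2,0)
JGT L2: taken
R7=27+2=29
R6=1^2=3
R0=2-1=1
CMP R0, 0  (cmp 1,0)
JGT L2: taken
R7=29+1=30
R6=3^1=2
R0=1-1=0
CMP R0, 0  (cmp 0,0)
JGT L2: not taken
halt.

30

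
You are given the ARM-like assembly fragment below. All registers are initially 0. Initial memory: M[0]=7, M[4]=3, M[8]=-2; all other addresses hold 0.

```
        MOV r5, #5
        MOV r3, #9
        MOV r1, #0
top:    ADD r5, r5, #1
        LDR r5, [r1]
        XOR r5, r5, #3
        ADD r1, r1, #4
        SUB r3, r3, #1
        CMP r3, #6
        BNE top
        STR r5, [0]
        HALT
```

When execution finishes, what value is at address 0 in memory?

r5=5
r3=9
r1=0
r5=5+1=6
r5=M[0]=7
r5=7^3=4
r1=0+4=4
r3=9-1=8
CMP r3, #6  (cmp 8,6)
BNE top: taken
r5=4+1=5
r5=M[4]=3
r5=3^3=0
r1=4+4=8
r3=8-1=7
CMP r3, #6  (cmp 7,6)
BNE top: taken
r5=0+1=1
r5=M[8]=-2
r5=(-2)^3=-3
r1=8+4=12
r3=7-1=6
CMP r3, #6  (cmp 6,6)
BNE top: not taken
STR r5, [0] → M[0]=-3
halt.

-3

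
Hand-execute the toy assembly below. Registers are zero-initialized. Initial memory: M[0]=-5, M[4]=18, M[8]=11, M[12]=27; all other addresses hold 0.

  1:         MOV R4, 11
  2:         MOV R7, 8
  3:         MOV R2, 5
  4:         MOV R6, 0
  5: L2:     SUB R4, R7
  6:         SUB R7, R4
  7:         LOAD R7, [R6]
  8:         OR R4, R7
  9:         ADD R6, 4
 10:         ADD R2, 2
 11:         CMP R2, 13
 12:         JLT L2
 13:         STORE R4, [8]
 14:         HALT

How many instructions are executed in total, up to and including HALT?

after MOV R4, 11: R4=11
after MOV R7, 8: R7=8
after MOV R2, 5: R2=5
after MOV R6, 0: R6=0
after SUB R4, R7: R4=11-8=3
after SUB R7, R4: R7=8-3=5
after LOAD R7, [R6]: R7=M[0]=-5
after OR R4, R7: R4=3|(-5)=-5
after ADD R6, 4: R6=0+4=4
after ADD R2, 2: R2=5+2=7
CMP R2, 13  (cmp 7,13)
JLT L2: taken
after SUB R4, R7: R4=(-5)-(-5)=0
after SUB R7, R4: R7=(-5)-0=-5
after LOAD R7, [R6]: R7=M[4]=18
after OR R4, R7: R4=0|18=18
after ADD R6, 4: R6=4+4=8
after ADD R2, 2: R2=7+2=9
CMP R2, 13  (cmp 9,13)
JLT L2: taken
after SUB R4, R7: R4=18-18=0
after SUB R7, R4: R7=18-0=18
after LOAD R7, [R6]: R7=M[8]=11
after OR R4, R7: R4=0|11=11
after ADD R6, 4: R6=8+4=12
after ADD R2, 2: R2=9+2=11
CMP R2, 13  (cmp 11,13)
JLT L2: taken
after SUB R4, R7: R4=11-11=0
after SUB R7, R4: R7=11-0=11
after LOAD R7, [R6]: R7=M[12]=27
after OR R4, R7: R4=0|27=27
after ADD R6, 4: R6=12+4=16
after ADD R2, 2: R2=11+2=13
CMP R2, 13  (cmp 13,13)
JLT L2: not taken
STORE R4, [8] → M[8]=27
halt.
Total executed instructions: 38.

38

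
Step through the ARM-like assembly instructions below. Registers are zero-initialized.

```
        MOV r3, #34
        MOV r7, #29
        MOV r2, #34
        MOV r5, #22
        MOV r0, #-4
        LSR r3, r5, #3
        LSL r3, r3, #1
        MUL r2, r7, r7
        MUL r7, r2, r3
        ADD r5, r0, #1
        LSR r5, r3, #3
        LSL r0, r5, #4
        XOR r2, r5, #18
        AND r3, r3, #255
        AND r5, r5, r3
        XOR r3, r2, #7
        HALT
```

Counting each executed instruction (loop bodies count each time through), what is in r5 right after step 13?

0

r3=34
r7=29
r2=34
r5=22
r0=-4
r3=22>>3=2
r3=2<<1=4
r2=29*29=841
r7=841*4=3364
r5=(-4)+1=-3
r5=4>>3=0
r0=0<<4=0
r2=0^18=18
After step 13: r5 = 0.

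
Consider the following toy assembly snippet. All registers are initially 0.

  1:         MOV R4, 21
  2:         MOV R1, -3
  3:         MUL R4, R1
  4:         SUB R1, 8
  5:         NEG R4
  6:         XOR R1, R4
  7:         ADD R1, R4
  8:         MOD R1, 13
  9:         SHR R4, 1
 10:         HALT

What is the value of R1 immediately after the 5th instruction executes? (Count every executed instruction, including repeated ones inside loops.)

-11

R4=21
R1=-3
R4=21*(-3)=-63
R1=(-3)-8=-11
R4=-(-63)=63
After step 5: R1 = -11.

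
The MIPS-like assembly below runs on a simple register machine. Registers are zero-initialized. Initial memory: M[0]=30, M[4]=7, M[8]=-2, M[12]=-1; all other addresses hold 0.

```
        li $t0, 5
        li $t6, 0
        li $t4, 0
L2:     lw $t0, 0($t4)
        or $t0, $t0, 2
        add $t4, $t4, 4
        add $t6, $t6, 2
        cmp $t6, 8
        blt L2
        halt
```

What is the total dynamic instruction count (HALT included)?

28

after li $t0, 5: $t0=5
after li $t6, 0: $t6=0
after li $t4, 0: $t4=0
after lw $t0, 0($t4): $t0=M[0]=30
after or $t0, $t0, 2: $t0=30|2=30
after add $t4, $t4, 4: $t4=0+4=4
after add $t6, $t6, 2: $t6=0+2=2
cmp $t6, 8  (cmp 2,8)
blt L2: taken
after lw $t0, 0($t4): $t0=M[4]=7
after or $t0, $t0, 2: $t0=7|2=7
after add $t4, $t4, 4: $t4=4+4=8
after add $t6, $t6, 2: $t6=2+2=4
cmp $t6, 8  (cmp 4,8)
blt L2: taken
after lw $t0, 0($t4): $t0=M[8]=-2
after or $t0, $t0, 2: $t0=(-2)|2=-2
after add $t4, $t4, 4: $t4=8+4=12
after add $t6, $t6, 2: $t6=4+2=6
cmp $t6, 8  (cmp 6,8)
blt L2: taken
after lw $t0, 0($t4): $t0=M[12]=-1
after or $t0, $t0, 2: $t0=(-1)|2=-1
after add $t4, $t4, 4: $t4=12+4=16
after add $t6, $t6, 2: $t6=6+2=8
cmp $t6, 8  (cmp 8,8)
blt L2: not taken
halt.
Total executed instructions: 28.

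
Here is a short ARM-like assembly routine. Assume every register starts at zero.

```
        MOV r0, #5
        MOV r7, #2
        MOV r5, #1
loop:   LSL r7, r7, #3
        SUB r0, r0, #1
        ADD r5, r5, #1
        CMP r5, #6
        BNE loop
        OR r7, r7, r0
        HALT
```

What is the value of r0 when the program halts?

after MOV r0, #5: r0=5
after MOV r7, #2: r7=2
after MOV r5, #1: r5=1
after LSL r7, r7, #3: r7=2<<3=16
after SUB r0, r0, #1: r0=5-1=4
after ADD r5, r5, #1: r5=1+1=2
CMP r5, #6  (cmp 2,6)
BNE loop: taken
after LSL r7, r7, #3: r7=16<<3=128
after SUB r0, r0, #1: r0=4-1=3
after ADD r5, r5, #1: r5=2+1=3
CMP r5, #6  (cmp 3,6)
BNE loop: taken
after LSL r7, r7, #3: r7=128<<3=1024
after SUB r0, r0, #1: r0=3-1=2
after ADD r5, r5, #1: r5=3+1=4
CMP r5, #6  (cmp 4,6)
BNE loop: taken
after LSL r7, r7, #3: r7=1024<<3=8192
after SUB r0, r0, #1: r0=2-1=1
after ADD r5, r5, #1: r5=4+1=5
CMP r5, #6  (cmp 5,6)
BNE loop: taken
after LSL r7, r7, #3: r7=8192<<3=65536
after SUB r0, r0, #1: r0=1-1=0
after ADD r5, r5, #1: r5=5+1=6
CMP r5, #6  (cmp 6,6)
BNE loop: not taken
after OR r7, r7, r0: r7=65536|0=65536
halt.

0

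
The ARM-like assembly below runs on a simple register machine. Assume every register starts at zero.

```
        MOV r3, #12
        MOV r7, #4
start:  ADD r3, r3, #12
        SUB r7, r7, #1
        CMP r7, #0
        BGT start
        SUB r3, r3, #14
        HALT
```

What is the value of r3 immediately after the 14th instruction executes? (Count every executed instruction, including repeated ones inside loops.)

48

r3=12
r7=4
r3=12+12=24
r7=4-1=3
CMP r7, #0  (cmp 3,0)
BGT start: taken
r3=24+12=36
r7=3-1=2
CMP r7, #0  (cmp 2,0)
BGT start: taken
r3=36+12=48
r7=2-1=1
CMP r7, #0  (cmp 1,0)
BGT start: taken
After step 14: r3 = 48.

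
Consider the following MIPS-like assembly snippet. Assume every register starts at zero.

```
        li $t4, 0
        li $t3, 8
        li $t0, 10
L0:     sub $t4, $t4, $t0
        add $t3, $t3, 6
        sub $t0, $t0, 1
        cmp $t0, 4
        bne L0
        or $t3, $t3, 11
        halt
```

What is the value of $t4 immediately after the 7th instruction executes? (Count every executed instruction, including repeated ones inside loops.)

$t4=0
$t3=8
$t0=10
$t4=0-10=-10
$t3=8+6=14
$t0=10-1=9
cmp $t0, 4  (cmp 9,4)
After step 7: $t4 = -10.

-10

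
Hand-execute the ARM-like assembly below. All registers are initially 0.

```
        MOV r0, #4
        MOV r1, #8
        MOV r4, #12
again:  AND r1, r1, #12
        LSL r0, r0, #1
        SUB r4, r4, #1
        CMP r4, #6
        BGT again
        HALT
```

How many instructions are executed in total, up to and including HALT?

34

MOV r0, #4 → r0=4
MOV r1, #8 → r1=8
MOV r4, #12 → r4=12
AND r1, r1, #12 → r1=8&12=8
LSL r0, r0, #1 → r0=4<<1=8
SUB r4, r4, #1 → r4=12-1=11
CMP r4, #6  (cmp 11,6)
BGT again: taken
AND r1, r1, #12 → r1=8&12=8
LSL r0, r0, #1 → r0=8<<1=16
SUB r4, r4, #1 → r4=11-1=10
CMP r4, #6  (cmp 10,6)
BGT again: taken
AND r1, r1, #12 → r1=8&12=8
LSL r0, r0, #1 → r0=16<<1=32
SUB r4, r4, #1 → r4=10-1=9
CMP r4, #6  (cmp 9,6)
BGT again: taken
AND r1, r1, #12 → r1=8&12=8
LSL r0, r0, #1 → r0=32<<1=64
SUB r4, r4, #1 → r4=9-1=8
CMP r4, #6  (cmp 8,6)
BGT again: taken
AND r1, r1, #12 → r1=8&12=8
LSL r0, r0, #1 → r0=64<<1=128
SUB r4, r4, #1 → r4=8-1=7
CMP r4, #6  (cmp 7,6)
BGT again: taken
AND r1, r1, #12 → r1=8&12=8
LSL r0, r0, #1 → r0=128<<1=256
SUB r4, r4, #1 → r4=7-1=6
CMP r4, #6  (cmp 6,6)
BGT again: not taken
halt.
Total executed instructions: 34.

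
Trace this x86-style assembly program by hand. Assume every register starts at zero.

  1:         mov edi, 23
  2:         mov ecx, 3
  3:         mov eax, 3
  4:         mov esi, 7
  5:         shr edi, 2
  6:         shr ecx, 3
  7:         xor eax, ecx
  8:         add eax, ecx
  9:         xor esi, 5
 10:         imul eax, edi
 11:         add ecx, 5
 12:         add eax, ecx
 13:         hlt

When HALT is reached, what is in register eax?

20

mov edi, 23 → edi=23
mov ecx, 3 → ecx=3
mov eax, 3 → eax=3
mov esi, 7 → esi=7
shr edi, 2 → edi=23>>2=5
shr ecx, 3 → ecx=3>>3=0
xor eax, ecx → eax=3^0=3
add eax, ecx → eax=3+0=3
xor esi, 5 → esi=7^5=2
imul eax, edi → eax=3*5=15
add ecx, 5 → ecx=0+5=5
add eax, ecx → eax=15+5=20
halt.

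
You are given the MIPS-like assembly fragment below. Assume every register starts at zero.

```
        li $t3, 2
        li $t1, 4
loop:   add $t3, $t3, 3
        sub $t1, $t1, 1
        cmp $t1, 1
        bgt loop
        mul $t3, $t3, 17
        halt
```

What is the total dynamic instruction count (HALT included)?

li $t3, 2 → $t3=2
li $t1, 4 → $t1=4
add $t3, $t3, 3 → $t3=2+3=5
sub $t1, $t1, 1 → $t1=4-1=3
cmp $t1, 1  (cmp 3,1)
bgt loop: taken
add $t3, $t3, 3 → $t3=5+3=8
sub $t1, $t1, 1 → $t1=3-1=2
cmp $t1, 1  (cmp 2,1)
bgt loop: taken
add $t3, $t3, 3 → $t3=8+3=11
sub $t1, $t1, 1 → $t1=2-1=1
cmp $t1, 1  (cmp 1,1)
bgt loop: not taken
mul $t3, $t3, 17 → $t3=11*17=187
halt.
Total executed instructions: 16.

16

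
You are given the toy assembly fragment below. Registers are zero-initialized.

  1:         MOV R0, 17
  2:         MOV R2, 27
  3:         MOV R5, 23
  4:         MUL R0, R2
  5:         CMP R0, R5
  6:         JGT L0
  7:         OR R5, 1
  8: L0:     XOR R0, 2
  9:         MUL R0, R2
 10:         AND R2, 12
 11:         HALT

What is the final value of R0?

R0=17
R2=27
R5=23
R0=17*27=459
CMP R0, R5  (cmp 459,23)
JGT L0: taken
R0=459^2=457
R0=457*27=12339
R2=27&12=8
halt.

12339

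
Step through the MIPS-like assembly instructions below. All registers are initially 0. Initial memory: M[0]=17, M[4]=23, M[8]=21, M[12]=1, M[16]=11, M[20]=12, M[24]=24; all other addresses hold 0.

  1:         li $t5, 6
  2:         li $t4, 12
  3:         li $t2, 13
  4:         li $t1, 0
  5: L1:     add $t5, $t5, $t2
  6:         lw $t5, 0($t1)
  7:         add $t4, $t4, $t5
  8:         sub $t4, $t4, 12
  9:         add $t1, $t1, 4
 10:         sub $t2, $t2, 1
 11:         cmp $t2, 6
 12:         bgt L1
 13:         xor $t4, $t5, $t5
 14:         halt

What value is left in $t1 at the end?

$t5=6
$t4=12
$t2=13
$t1=0
$t5=6+13=19
$t5=M[0]=17
$t4=12+17=29
$t4=29-12=17
$t1=0+4=4
$t2=13-1=12
cmp $t2, 6  (cmp 12,6)
bgt L1: taken
$t5=17+12=29
$t5=M[4]=23
$t4=17+23=40
$t4=40-12=28
$t1=4+4=8
$t2=12-1=11
cmp $t2, 6  (cmp 11,6)
bgt L1: taken
$t5=23+11=34
$t5=M[8]=21
$t4=28+21=49
$t4=49-12=37
$t1=8+4=12
$t2=11-1=10
cmp $t2, 6  (cmp 10,6)
bgt L1: taken
$t5=21+10=31
$t5=M[12]=1
$t4=37+1=38
$t4=38-12=26
$t1=12+4=16
$t2=10-1=9
cmp $t2, 6  (cmp 9,6)
bgt L1: taken
$t5=1+9=10
$t5=M[16]=11
$t4=26+11=37
$t4=37-12=25
$t1=16+4=20
$t2=9-1=8
cmp $t2, 6  (cmp 8,6)
bgt L1: taken
$t5=11+8=19
$t5=M[20]=12
$t4=25+12=37
$t4=37-12=25
$t1=20+4=24
$t2=8-1=7
cmp $t2, 6  (cmp 7,6)
bgt L1: taken
$t5=12+7=19
$t5=M[24]=24
$t4=25+24=49
$t4=49-12=37
$t1=24+4=28
$t2=7-1=6
cmp $t2, 6  (cmp 6,6)
bgt L1: not taken
$t4=24^24=0
halt.

28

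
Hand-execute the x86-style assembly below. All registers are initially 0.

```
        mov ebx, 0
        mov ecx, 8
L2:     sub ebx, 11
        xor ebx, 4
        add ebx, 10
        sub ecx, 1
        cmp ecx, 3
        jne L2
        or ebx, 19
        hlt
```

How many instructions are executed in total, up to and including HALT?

ebx=0
ecx=8
ebx=0-11=-11
ebx=(-11)^4=-15
ebx=(-15)+10=-5
ecx=8-1=7
cmp ecx, 3  (cmp 7,3)
jne L2: taken
ebx=(-5)-11=-16
ebx=(-16)^4=-12
ebx=(-12)+10=-2
ecx=7-1=6
cmp ecx, 3  (cmp 6,3)
jne L2: taken
ebx=(-2)-11=-13
ebx=(-13)^4=-9
ebx=(-9)+10=1
ecx=6-1=5
cmp ecx, 3  (cmp 5,3)
jne L2: taken
ebx=1-11=-10
ebx=(-10)^4=-14
ebx=(-14)+10=-4
ecx=5-1=4
cmp ecx, 3  (cmp 4,3)
jne L2: taken
ebx=(-4)-11=-15
ebx=(-15)^4=-11
ebx=(-11)+10=-1
ecx=4-1=3
cmp ecx, 3  (cmp 3,3)
jne L2: not taken
ebx=(-1)|19=-1
halt.
Total executed instructions: 34.

34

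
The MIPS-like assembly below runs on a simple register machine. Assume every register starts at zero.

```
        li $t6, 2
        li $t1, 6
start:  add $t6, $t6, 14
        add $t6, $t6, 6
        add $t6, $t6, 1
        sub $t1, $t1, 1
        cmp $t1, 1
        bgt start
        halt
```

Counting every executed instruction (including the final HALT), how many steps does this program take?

after li $t6, 2: $t6=2
after li $t1, 6: $t1=6
after add $t6, $t6, 14: $t6=2+14=16
after add $t6, $t6, 6: $t6=16+6=22
after add $t6, $t6, 1: $t6=22+1=23
after sub $t1, $t1, 1: $t1=6-1=5
cmp $t1, 1  (cmp 5,1)
bgt start: taken
after add $t6, $t6, 14: $t6=23+14=37
after add $t6, $t6, 6: $t6=37+6=43
after add $t6, $t6, 1: $t6=43+1=44
after sub $t1, $t1, 1: $t1=5-1=4
cmp $t1, 1  (cmp 4,1)
bgt start: taken
after add $t6, $t6, 14: $t6=44+14=58
after add $t6, $t6, 6: $t6=58+6=64
after add $t6, $t6, 1: $t6=64+1=65
after sub $t1, $t1, 1: $t1=4-1=3
cmp $t1, 1  (cmp 3,1)
bgt start: taken
after add $t6, $t6, 14: $t6=65+14=79
after add $t6, $t6, 6: $t6=79+6=85
after add $t6, $t6, 1: $t6=85+1=86
after sub $t1, $t1, 1: $t1=3-1=2
cmp $t1, 1  (cmp 2,1)
bgt start: taken
after add $t6, $t6, 14: $t6=86+14=100
after add $t6, $t6, 6: $t6=100+6=106
after add $t6, $t6, 1: $t6=106+1=107
after sub $t1, $t1, 1: $t1=2-1=1
cmp $t1, 1  (cmp 1,1)
bgt start: not taken
halt.
Total executed instructions: 33.

33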